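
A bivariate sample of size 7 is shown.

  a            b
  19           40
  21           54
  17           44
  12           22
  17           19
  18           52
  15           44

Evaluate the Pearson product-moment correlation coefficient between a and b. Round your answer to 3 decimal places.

0.630

n = 7, Σa = 119, Σb = 275, Σa² = 2073, Σb² = 11937, Σab = 4825
nΣab − ΣaΣb = 33775 − 32725 = 1050
nΣa² − (Σa)² = 14511 − 14161 = 350; nΣb² − (Σb)² = 83559 − 75625 = 7934
r = 1050 / √(350 × 7934) = 1050 / 1666.4033 ≈ 0.630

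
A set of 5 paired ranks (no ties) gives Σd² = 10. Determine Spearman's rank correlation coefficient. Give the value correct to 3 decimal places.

0.500

ρ = 1 − 6Σd² / [n(n²−1)] = 1 − 6×10 / (5×24)
  = 1 − 60/120 = 1 − 0.5000 ≈ 0.500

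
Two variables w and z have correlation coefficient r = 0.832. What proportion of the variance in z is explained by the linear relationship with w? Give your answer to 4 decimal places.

r² = (0.832)² = 0.6922

0.6922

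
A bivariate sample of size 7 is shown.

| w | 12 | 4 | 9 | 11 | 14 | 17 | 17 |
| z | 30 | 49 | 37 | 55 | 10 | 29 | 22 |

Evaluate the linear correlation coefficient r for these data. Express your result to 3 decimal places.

n = 7, Σw = 84, Σz = 232, Σw² = 1136, Σz² = 9120, Σwz = 2501
nΣwz − ΣwΣz = 17507 − 19488 = -1981
nΣw² − (Σw)² = 7952 − 7056 = 896; nΣz² − (Σz)² = 63840 − 53824 = 10016
r = -1981 / √(896 × 10016) = -1981 / 2995.7196 ≈ -0.661

-0.661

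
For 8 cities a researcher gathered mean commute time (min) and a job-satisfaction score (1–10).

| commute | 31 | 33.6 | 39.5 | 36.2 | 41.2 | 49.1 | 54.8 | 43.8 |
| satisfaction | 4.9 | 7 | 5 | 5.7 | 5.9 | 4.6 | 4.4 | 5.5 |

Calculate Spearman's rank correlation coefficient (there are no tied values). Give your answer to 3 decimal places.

-0.524

Rank commute: 1, 2, 4, 3, 5, 7, 8, 6
Rank satisfaction: 3, 8, 4, 6, 7, 2, 1, 5
d = rank(commute) − rank(satisfaction): -2, -6, 0, -3, -2, 5, 7, 1; Σd² = 128
ρ = 1 − 6Σd² / [n(n²−1)] = 1 − 6×128 / (8×63) = 1 − 768/504 ≈ -0.524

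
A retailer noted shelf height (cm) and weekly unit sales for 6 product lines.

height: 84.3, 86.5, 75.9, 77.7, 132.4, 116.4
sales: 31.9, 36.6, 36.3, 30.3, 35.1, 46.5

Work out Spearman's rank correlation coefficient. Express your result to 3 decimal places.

Rank height: 3, 4, 1, 2, 6, 5
Rank sales: 2, 5, 4, 1, 3, 6
d = rank(height) − rank(sales): 1, -1, -3, 1, 3, -1; Σd² = 22
ρ = 1 − 6Σd² / [n(n²−1)] = 1 − 6×22 / (6×35) = 1 − 132/210 ≈ 0.371

0.371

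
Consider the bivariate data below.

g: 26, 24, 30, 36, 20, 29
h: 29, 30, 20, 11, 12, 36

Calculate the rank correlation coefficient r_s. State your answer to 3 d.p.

Rank g: 3, 2, 5, 6, 1, 4
Rank h: 4, 5, 3, 1, 2, 6
d = rank(g) − rank(h): -1, -3, 2, 5, -1, -2; Σd² = 44
ρ = 1 − 6Σd² / [n(n²−1)] = 1 − 6×44 / (6×35) = 1 − 264/210 ≈ -0.257

-0.257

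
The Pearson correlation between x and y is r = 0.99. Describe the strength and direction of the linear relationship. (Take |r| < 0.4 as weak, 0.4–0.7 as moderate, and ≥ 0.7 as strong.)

r = 0.99 > 0 so the relationship is positive.
|r| = 0.99, which falls in the strong range.

strong positive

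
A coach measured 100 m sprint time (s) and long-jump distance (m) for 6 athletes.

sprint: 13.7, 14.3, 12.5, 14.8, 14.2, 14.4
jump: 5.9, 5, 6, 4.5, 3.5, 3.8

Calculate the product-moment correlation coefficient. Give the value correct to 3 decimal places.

n = 6, Σx = 83.9, Σy = 28.7, Σx² = 1176.47, Σy² = 142.75, Σxy = 398.35
nΣxy − ΣxΣy = 2390.1 − 2407.93 = -17.83
nΣx² − (Σx)² = 7058.82 − 7039.21 = 19.61; nΣy² − (Σy)² = 856.5 − 823.69 = 32.81
r = -17.83 / √(19.61 × 32.81) = -17.83 / 25.3654 ≈ -0.703

-0.703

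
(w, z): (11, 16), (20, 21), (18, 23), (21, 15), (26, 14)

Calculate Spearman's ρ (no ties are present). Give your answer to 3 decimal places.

-0.700

Rank w: 1, 3, 2, 4, 5
Rank z: 3, 4, 5, 2, 1
d = rank(w) − rank(z): -2, -1, -3, 2, 4; Σd² = 34
ρ = 1 − 6Σd² / [n(n²−1)] = 1 − 6×34 / (5×24) = 1 − 204/120 ≈ -0.700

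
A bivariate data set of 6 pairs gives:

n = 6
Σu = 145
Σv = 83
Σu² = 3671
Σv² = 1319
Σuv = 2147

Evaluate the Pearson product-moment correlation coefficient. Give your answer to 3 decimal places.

r = (nΣuv − ΣuΣv) / √[(nΣu² − (Σu)²)(nΣv² − (Σv)²)]
Numerator: 6×2147 − 145×83 = 847
Denominator: √[(22026 − 21025)(7914 − 6889)] = √[1001 × 1025] = 1012.9289
r = 847 / 1012.9289 ≈ 0.836

0.836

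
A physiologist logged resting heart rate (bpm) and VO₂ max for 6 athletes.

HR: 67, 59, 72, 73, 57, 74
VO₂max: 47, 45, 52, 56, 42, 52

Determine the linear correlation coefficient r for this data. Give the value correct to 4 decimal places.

n = 6, Σx = 402, Σy = 294, Σx² = 27208, Σy² = 14542, Σxy = 19878
nΣxy − ΣxΣy = 119268 − 118188 = 1080
nΣx² − (Σx)² = 163248 − 161604 = 1644; nΣy² − (Σy)² = 87252 − 86436 = 816
r = 1080 / √(1644 × 816) = 1080 / 1158.2331 ≈ 0.9325

0.9325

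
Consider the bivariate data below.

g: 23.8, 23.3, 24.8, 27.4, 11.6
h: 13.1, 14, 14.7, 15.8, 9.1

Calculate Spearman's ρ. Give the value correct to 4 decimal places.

0.9000

Rank g: 3, 2, 4, 5, 1
Rank h: 2, 3, 4, 5, 1
d = rank(g) − rank(h): 1, -1, 0, 0, 0; Σd² = 2
ρ = 1 − 6Σd² / [n(n²−1)] = 1 − 6×2 / (5×24) = 1 − 12/120 ≈ 0.9000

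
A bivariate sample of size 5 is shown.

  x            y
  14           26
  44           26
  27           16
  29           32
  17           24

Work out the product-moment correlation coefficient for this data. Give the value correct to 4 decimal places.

n = 5, Σx = 131, Σy = 124, Σx² = 3991, Σy² = 3208, Σxy = 3276
nΣxy − ΣxΣy = 16380 − 16244 = 136
nΣx² − (Σx)² = 19955 − 17161 = 2794; nΣy² − (Σy)² = 16040 − 15376 = 664
r = 136 / √(2794 × 664) = 136 / 1362.0631 ≈ 0.0998

0.0998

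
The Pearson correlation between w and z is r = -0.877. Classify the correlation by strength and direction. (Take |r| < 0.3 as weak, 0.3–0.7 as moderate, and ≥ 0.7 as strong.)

strong negative

r = -0.877 < 0 so the relationship is negative.
|r| = 0.877, which falls in the strong range.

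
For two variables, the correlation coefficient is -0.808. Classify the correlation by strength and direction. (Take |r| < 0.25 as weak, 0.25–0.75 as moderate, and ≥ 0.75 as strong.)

strong negative

r = -0.808 < 0 so the relationship is negative.
|r| = 0.808, which falls in the strong range.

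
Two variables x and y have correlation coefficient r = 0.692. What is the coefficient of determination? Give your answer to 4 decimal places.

0.4789

r² = (0.692)² = 0.4789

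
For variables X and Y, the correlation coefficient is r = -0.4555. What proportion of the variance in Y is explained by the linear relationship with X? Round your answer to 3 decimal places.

0.207

r² = (-0.4555)² = 0.207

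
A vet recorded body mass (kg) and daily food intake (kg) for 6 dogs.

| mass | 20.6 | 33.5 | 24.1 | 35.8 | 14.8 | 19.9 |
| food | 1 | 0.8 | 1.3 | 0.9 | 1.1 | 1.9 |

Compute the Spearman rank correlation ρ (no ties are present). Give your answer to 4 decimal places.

Rank mass: 3, 5, 4, 6, 1, 2
Rank food: 3, 1, 5, 2, 4, 6
d = rank(mass) − rank(food): 0, 4, -1, 4, -3, -4; Σd² = 58
ρ = 1 − 6Σd² / [n(n²−1)] = 1 − 6×58 / (6×35) = 1 − 348/210 ≈ -0.6571

-0.6571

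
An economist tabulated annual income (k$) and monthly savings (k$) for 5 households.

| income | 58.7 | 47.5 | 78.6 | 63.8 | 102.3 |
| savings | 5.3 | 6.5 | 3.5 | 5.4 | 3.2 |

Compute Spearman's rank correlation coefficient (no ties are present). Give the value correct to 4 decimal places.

-0.9000

Rank income: 2, 1, 4, 3, 5
Rank savings: 3, 5, 2, 4, 1
d = rank(income) − rank(savings): -1, -4, 2, -1, 4; Σd² = 38
ρ = 1 − 6Σd² / [n(n²−1)] = 1 − 6×38 / (5×24) = 1 − 228/120 ≈ -0.9000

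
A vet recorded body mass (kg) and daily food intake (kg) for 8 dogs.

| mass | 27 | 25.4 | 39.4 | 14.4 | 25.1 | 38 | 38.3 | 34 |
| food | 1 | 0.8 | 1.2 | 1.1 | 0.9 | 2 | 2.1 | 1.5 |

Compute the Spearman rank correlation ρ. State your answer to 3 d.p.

Rank mass: 4, 3, 8, 1, 2, 6, 7, 5
Rank food: 3, 1, 5, 4, 2, 7, 8, 6
d = rank(mass) − rank(food): 1, 2, 3, -3, 0, -1, -1, -1; Σd² = 26
ρ = 1 − 6Σd² / [n(n²−1)] = 1 − 6×26 / (8×63) = 1 − 156/504 ≈ 0.690

0.690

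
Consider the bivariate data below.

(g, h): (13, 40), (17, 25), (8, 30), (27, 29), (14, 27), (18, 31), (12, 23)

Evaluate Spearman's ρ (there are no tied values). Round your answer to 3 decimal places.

Rank g: 3, 5, 1, 7, 4, 6, 2
Rank h: 7, 2, 5, 4, 3, 6, 1
d = rank(g) − rank(h): -4, 3, -4, 3, 1, 0, 1; Σd² = 52
ρ = 1 − 6Σd² / [n(n²−1)] = 1 − 6×52 / (7×48) = 1 − 312/336 ≈ 0.071

0.071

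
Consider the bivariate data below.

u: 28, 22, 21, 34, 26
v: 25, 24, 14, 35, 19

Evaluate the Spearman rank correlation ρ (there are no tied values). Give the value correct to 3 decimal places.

0.900

Rank u: 4, 2, 1, 5, 3
Rank v: 4, 3, 1, 5, 2
d = rank(u) − rank(v): 0, -1, 0, 0, 1; Σd² = 2
ρ = 1 − 6Σd² / [n(n²−1)] = 1 − 6×2 / (5×24) = 1 − 12/120 ≈ 0.900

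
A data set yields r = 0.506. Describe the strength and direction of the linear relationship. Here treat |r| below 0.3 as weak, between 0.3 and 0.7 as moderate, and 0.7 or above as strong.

r = 0.506 > 0 so the relationship is positive.
|r| = 0.506, which falls in the moderate range.

moderate positive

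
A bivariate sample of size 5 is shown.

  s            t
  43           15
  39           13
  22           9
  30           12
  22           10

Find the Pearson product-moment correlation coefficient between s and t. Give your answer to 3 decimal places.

n = 5, Σs = 156, Σt = 59, Σs² = 5238, Σt² = 719, Σst = 1930
nΣst − ΣsΣt = 9650 − 9204 = 446
nΣs² − (Σs)² = 26190 − 24336 = 1854; nΣt² − (Σt)² = 3595 − 3481 = 114
r = 446 / √(1854 × 114) = 446 / 459.7347 ≈ 0.970

0.970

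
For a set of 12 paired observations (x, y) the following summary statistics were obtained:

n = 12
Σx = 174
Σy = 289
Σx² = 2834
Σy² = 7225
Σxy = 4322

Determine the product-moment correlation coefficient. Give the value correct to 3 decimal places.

0.458

r = (nΣxy − ΣxΣy) / √[(nΣx² − (Σx)²)(nΣy² − (Σy)²)]
Numerator: 12×4322 − 174×289 = 1578
Denominator: √[(34008 − 30276)(86700 − 83521)] = √[3732 × 3179] = 3444.4198
r = 1578 / 3444.4198 ≈ 0.458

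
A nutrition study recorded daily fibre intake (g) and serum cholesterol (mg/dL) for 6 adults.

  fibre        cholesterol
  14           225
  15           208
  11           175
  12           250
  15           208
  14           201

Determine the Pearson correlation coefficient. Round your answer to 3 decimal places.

n = 6, Σx = 81, Σy = 1267, Σx² = 1107, Σy² = 270679, Σxy = 17129
nΣxy − ΣxΣy = 102774 − 102627 = 147
nΣx² − (Σx)² = 6642 − 6561 = 81; nΣy² − (Σy)² = 1624074 − 1605289 = 18785
r = 147 / √(81 × 18785) = 147 / 1233.5254 ≈ 0.119

0.119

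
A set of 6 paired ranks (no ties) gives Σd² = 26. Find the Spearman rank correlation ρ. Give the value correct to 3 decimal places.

0.257

ρ = 1 − 6Σd² / [n(n²−1)] = 1 − 6×26 / (6×35)
  = 1 − 156/210 = 1 − 0.7429 ≈ 0.257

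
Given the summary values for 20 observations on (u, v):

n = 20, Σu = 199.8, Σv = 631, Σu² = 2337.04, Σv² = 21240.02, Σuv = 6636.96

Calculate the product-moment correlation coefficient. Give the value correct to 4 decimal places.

0.4945

r = (nΣuv − ΣuΣv) / √[(nΣu² − (Σu)²)(nΣv² − (Σv)²)]
Numerator: 20×6636.96 − 199.8×631 = 6665.4
Denominator: √[(46740.8 − 39920.04)(424800.4 − 398161)] = √[6820.76 × 26639.4] = 13479.6496
r = 6665.4 / 13479.6496 ≈ 0.4945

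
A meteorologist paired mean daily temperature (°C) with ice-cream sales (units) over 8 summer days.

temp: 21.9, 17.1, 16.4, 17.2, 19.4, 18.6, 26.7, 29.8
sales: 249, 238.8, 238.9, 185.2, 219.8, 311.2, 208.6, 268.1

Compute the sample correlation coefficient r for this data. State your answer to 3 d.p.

0.118

n = 8, Σx = 167.1, Σy = 1919.6, Σx² = 3660.07, Σy² = 470947.74, Σxy = 40251.42
nΣxy − ΣxΣy = 322011.36 − 320765.16 = 1246.2
nΣx² − (Σx)² = 29280.56 − 27922.41 = 1358.15; nΣy² − (Σy)² = 3767581.92 − 3684864.16 = 82717.76
r = 1246.2 / √(1358.15 × 82717.76) = 1246.2 / 10599.2040 ≈ 0.118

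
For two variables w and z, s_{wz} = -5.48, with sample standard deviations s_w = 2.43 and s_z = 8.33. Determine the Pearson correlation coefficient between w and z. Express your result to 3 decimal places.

r = Cov(w,z) / (s_w · s_z) = -5.48 / (2.43 × 8.33)
  = -5.48 / 20.2419 ≈ -0.271

-0.271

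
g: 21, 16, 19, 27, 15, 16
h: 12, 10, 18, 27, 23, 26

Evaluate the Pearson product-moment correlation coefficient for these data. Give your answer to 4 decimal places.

n = 6, Σg = 114, Σh = 116, Σg² = 2268, Σh² = 2502, Σgh = 2244
nΣgh − ΣgΣh = 13464 − 13224 = 240
nΣg² − (Σg)² = 13608 − 12996 = 612; nΣh² − (Σh)² = 15012 − 13456 = 1556
r = 240 / √(612 × 1556) = 240 / 975.8442 ≈ 0.2459

0.2459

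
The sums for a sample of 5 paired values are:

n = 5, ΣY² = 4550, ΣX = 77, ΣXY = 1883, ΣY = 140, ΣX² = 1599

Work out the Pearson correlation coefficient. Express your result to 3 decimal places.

-0.535

r = (nΣXY − ΣXΣY) / √[(nΣX² − (ΣX)²)(nΣY² − (ΣY)²)]
Numerator: 5×1883 − 77×140 = -1365
Denominator: √[(7995 − 5929)(22750 − 19600)] = √[2066 × 3150] = 2551.0586
r = -1365 / 2551.0586 ≈ -0.535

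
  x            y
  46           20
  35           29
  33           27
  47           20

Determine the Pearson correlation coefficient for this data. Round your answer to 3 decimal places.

-0.957

n = 4, Σx = 161, Σy = 96, Σx² = 6639, Σy² = 2370, Σxy = 3766
nΣxy − ΣxΣy = 15064 − 15456 = -392
nΣx² − (Σx)² = 26556 − 25921 = 635; nΣy² − (Σy)² = 9480 − 9216 = 264
r = -392 / √(635 × 264) = -392 / 409.4386 ≈ -0.957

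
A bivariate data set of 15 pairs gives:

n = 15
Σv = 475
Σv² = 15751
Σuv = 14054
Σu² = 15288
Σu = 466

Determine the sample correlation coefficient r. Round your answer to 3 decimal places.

r = (nΣuv − ΣuΣv) / √[(nΣu² − (Σu)²)(nΣv² − (Σv)²)]
Numerator: 15×14054 − 466×475 = -10540
Denominator: √[(229320 − 217156)(236265 − 225625)] = √[12164 × 10640] = 11376.5091
r = -10540 / 11376.5091 ≈ -0.926

-0.926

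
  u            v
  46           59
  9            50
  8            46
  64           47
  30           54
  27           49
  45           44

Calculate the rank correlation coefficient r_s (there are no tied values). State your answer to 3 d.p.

Rank u: 6, 2, 1, 7, 4, 3, 5
Rank v: 7, 5, 2, 3, 6, 4, 1
d = rank(u) − rank(v): -1, -3, -1, 4, -2, -1, 4; Σd² = 48
ρ = 1 − 6Σd² / [n(n²−1)] = 1 − 6×48 / (7×48) = 1 − 288/336 ≈ 0.143

0.143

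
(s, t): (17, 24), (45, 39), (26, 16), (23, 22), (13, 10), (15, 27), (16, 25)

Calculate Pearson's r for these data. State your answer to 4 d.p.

0.6798

n = 7, Σs = 155, Σt = 163, Σs² = 4169, Σt² = 4291, Σst = 4020
nΣst − ΣsΣt = 28140 − 25265 = 2875
nΣs² − (Σs)² = 29183 − 24025 = 5158; nΣt² − (Σt)² = 30037 − 26569 = 3468
r = 2875 / √(5158 × 3468) = 2875 / 4229.4141 ≈ 0.6798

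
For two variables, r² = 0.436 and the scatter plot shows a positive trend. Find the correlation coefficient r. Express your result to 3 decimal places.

0.660

|r| = √0.436 = 0.660
The association is positive, so r = 0.660.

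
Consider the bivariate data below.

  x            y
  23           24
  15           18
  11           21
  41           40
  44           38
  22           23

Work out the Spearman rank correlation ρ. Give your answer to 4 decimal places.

Rank x: 4, 2, 1, 5, 6, 3
Rank y: 4, 1, 2, 6, 5, 3
d = rank(x) − rank(y): 0, 1, -1, -1, 1, 0; Σd² = 4
ρ = 1 − 6Σd² / [n(n²−1)] = 1 − 6×4 / (6×35) = 1 − 24/210 ≈ 0.8857

0.8857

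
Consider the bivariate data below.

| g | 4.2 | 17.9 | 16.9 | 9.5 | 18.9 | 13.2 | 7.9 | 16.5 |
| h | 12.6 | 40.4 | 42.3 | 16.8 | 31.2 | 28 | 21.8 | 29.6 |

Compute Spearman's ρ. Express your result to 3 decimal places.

0.881

Rank g: 1, 7, 6, 3, 8, 4, 2, 5
Rank h: 1, 7, 8, 2, 6, 4, 3, 5
d = rank(g) − rank(h): 0, 0, -2, 1, 2, 0, -1, 0; Σd² = 10
ρ = 1 − 6Σd² / [n(n²−1)] = 1 − 6×10 / (8×63) = 1 − 60/504 ≈ 0.881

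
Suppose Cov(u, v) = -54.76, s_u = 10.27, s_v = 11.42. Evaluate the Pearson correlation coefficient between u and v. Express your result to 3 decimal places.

-0.467

r = Cov(u,v) / (s_u · s_v) = -54.76 / (10.27 × 11.42)
  = -54.76 / 117.2834 ≈ -0.467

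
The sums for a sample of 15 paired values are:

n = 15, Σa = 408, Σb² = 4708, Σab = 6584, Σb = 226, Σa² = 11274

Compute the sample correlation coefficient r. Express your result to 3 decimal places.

0.911

r = (nΣab − ΣaΣb) / √[(nΣa² − (Σa)²)(nΣb² − (Σb)²)]
Numerator: 15×6584 − 408×226 = 6552
Denominator: √[(169110 − 166464)(70620 − 51076)] = √[2646 × 19544] = 7191.2046
r = 6552 / 7191.2046 ≈ 0.911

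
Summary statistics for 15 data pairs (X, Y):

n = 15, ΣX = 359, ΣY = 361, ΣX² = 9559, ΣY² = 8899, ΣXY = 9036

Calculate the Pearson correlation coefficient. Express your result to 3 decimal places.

0.877

r = (nΣXY − ΣXΣY) / √[(nΣX² − (ΣX)²)(nΣY² − (ΣY)²)]
Numerator: 15×9036 − 359×361 = 5941
Denominator: √[(143385 − 128881)(133485 − 130321)] = √[14504 × 3164] = 6774.2642
r = 5941 / 6774.2642 ≈ 0.877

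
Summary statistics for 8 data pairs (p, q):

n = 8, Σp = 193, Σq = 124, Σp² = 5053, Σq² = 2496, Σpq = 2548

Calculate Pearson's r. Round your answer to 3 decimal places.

r = (nΣpq − ΣpΣq) / √[(nΣp² − (Σp)²)(nΣq² − (Σq)²)]
Numerator: 8×2548 − 193×124 = -3548
Denominator: √[(40424 − 37249)(19968 − 15376)] = √[3175 × 4592] = 3818.3242
r = -3548 / 3818.3242 ≈ -0.929

-0.929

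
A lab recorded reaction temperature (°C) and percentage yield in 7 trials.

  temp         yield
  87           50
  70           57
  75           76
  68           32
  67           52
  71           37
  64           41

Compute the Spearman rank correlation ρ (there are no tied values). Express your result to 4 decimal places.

0.2857

Rank temp: 7, 4, 6, 3, 2, 5, 1
Rank yield: 4, 6, 7, 1, 5, 2, 3
d = rank(temp) − rank(yield): 3, -2, -1, 2, -3, 3, -2; Σd² = 40
ρ = 1 − 6Σd² / [n(n²−1)] = 1 − 6×40 / (7×48) = 1 − 240/336 ≈ 0.2857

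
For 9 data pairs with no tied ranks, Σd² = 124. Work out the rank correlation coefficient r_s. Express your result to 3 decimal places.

-0.033

ρ = 1 − 6Σd² / [n(n²−1)] = 1 − 6×124 / (9×80)
  = 1 − 744/720 = 1 − 1.0333 ≈ -0.033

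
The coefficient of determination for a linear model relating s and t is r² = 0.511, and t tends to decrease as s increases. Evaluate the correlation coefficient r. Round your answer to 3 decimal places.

|r| = √0.511 = 0.715
The association is negative, so r = −0.715.

-0.715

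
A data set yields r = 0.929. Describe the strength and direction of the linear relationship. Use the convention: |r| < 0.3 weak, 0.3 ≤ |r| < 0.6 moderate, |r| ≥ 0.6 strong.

strong positive

r = 0.929 > 0 so the relationship is positive.
|r| = 0.929, which falls in the strong range.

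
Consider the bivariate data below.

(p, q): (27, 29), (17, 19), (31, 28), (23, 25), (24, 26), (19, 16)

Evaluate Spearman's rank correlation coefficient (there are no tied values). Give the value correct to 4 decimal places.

0.8857

Rank p: 5, 1, 6, 3, 4, 2
Rank q: 6, 2, 5, 3, 4, 1
d = rank(p) − rank(q): -1, -1, 1, 0, 0, 1; Σd² = 4
ρ = 1 − 6Σd² / [n(n²−1)] = 1 − 6×4 / (6×35) = 1 − 24/210 ≈ 0.8857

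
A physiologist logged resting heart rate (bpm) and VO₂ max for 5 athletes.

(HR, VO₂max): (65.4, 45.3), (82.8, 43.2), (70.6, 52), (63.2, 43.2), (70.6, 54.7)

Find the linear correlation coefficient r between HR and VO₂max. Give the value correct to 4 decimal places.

n = 5, Σx = 352.6, Σy = 238.4, Σx² = 25095.96, Σy² = 11480.66, Σxy = 16802.84
nΣxy − ΣxΣy = 84014.2 − 84059.84 = -45.64
nΣx² − (Σx)² = 125479.8 − 124326.76 = 1153.04; nΣy² − (Σy)² = 57403.3 − 56834.56 = 568.74
r = -45.64 / √(1153.04 × 568.74) = -45.64 / 809.8024 ≈ -0.0564

-0.0564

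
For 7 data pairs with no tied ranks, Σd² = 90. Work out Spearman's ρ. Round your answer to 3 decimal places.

ρ = 1 − 6Σd² / [n(n²−1)] = 1 − 6×90 / (7×48)
  = 1 − 540/336 = 1 − 1.6071 ≈ -0.607

-0.607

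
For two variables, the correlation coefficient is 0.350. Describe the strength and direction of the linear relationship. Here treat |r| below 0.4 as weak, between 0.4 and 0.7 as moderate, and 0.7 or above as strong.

r = 0.350 > 0 so the relationship is positive.
|r| = 0.350, which falls in the weak range.

weak positive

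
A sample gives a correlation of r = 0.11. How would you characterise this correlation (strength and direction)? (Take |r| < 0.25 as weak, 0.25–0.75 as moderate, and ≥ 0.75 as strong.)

weak positive

r = 0.11 > 0 so the relationship is positive.
|r| = 0.11, which falls in the weak range.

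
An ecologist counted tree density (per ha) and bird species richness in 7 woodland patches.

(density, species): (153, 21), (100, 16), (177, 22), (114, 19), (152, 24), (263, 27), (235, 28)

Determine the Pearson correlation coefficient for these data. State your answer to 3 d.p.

n = 7, Σx = 1194, Σy = 157, Σx² = 225232, Σy² = 3631, Σxy = 28202
nΣxy − ΣxΣy = 197414 − 187458 = 9956
nΣx² − (Σx)² = 1576624 − 1425636 = 150988; nΣy² − (Σy)² = 25417 − 24649 = 768
r = 9956 / √(150988 × 768) = 9956 / 10768.4160 ≈ 0.925

0.925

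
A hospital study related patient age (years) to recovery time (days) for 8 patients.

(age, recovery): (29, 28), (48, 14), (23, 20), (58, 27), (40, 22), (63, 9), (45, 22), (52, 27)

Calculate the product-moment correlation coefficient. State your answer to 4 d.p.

n = 8, Σx = 358, Σy = 169, Σx² = 17336, Σy² = 3887, Σxy = 7351
nΣxy − ΣxΣy = 58808 − 60502 = -1694
nΣx² − (Σx)² = 138688 − 128164 = 10524; nΣy² − (Σy)² = 31096 − 28561 = 2535
r = -1694 / √(10524 × 2535) = -1694 / 5165.1079 ≈ -0.3280

-0.3280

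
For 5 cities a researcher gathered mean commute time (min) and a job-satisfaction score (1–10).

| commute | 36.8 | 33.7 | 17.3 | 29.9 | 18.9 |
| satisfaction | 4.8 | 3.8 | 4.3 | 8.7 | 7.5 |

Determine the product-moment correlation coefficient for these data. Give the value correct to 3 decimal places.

-0.186

n = 5, Σx = 136.6, Σy = 29.1, Σx² = 4040.44, Σy² = 187.91, Σxy = 780.97
nΣxy − ΣxΣy = 3904.85 − 3975.06 = -70.21
nΣx² − (Σx)² = 20202.2 − 18659.56 = 1542.64; nΣy² − (Σy)² = 939.55 − 846.81 = 92.74
r = -70.21 / √(1542.64 × 92.74) = -70.21 / 378.2386 ≈ -0.186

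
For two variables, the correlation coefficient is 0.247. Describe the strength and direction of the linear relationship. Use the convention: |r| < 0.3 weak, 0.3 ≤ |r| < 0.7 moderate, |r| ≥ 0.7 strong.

weak positive

r = 0.247 > 0 so the relationship is positive.
|r| = 0.247, which falls in the weak range.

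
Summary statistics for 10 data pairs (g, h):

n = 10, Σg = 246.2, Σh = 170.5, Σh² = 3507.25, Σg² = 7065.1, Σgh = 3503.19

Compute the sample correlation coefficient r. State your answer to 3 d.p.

r = (nΣgh − ΣgΣh) / √[(nΣg² − (Σg)²)(nΣh² − (Σh)²)]
Numerator: 10×3503.19 − 246.2×170.5 = -6945.2
Denominator: √[(70651 − 60614.44)(35072.5 − 29070.25)] = √[10036.56 × 6002.25] = 7761.5683
r = -6945.2 / 7761.5683 ≈ -0.895

-0.895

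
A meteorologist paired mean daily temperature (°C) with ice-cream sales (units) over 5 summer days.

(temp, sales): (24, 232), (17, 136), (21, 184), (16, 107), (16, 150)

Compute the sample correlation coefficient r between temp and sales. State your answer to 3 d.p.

n = 5, Σx = 94, Σy = 809, Σx² = 1818, Σy² = 140125, Σxy = 15856
nΣxy − ΣxΣy = 79280 − 76046 = 3234
nΣx² − (Σx)² = 9090 − 8836 = 254; nΣy² − (Σy)² = 700625 − 654481 = 46144
r = 3234 / √(254 × 46144) = 3234 / 3423.5327 ≈ 0.945

0.945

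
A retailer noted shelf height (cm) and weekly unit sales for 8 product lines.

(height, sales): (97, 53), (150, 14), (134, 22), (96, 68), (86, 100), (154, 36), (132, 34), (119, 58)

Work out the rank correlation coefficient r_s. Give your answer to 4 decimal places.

Rank height: 3, 7, 6, 2, 1, 8, 5, 4
Rank sales: 5, 1, 2, 7, 8, 4, 3, 6
d = rank(height) − rank(sales): -2, 6, 4, -5, -7, 4, 2, -2; Σd² = 154
ρ = 1 − 6Σd² / [n(n²−1)] = 1 − 6×154 / (8×63) = 1 − 924/504 ≈ -0.8333

-0.8333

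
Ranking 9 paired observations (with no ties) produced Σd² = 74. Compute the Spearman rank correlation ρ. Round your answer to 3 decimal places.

ρ = 1 − 6Σd² / [n(n²−1)] = 1 − 6×74 / (9×80)
  = 1 − 444/720 = 1 − 0.6167 ≈ 0.383

0.383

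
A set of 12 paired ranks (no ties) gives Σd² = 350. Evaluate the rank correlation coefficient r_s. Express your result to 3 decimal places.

ρ = 1 − 6Σd² / [n(n²−1)] = 1 − 6×350 / (12×143)
  = 1 − 2100/1716 = 1 − 1.2238 ≈ -0.224

-0.224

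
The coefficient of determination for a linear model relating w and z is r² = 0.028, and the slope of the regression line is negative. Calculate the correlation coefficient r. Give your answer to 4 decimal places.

-0.1673

|r| = √0.028 = 0.1673
The association is negative, so r = −0.1673.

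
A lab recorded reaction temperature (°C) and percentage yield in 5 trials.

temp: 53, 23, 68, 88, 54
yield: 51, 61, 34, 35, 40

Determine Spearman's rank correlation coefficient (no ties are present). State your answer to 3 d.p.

-0.900

Rank temp: 2, 1, 4, 5, 3
Rank yield: 4, 5, 1, 2, 3
d = rank(temp) − rank(yield): -2, -4, 3, 3, 0; Σd² = 38
ρ = 1 − 6Σd² / [n(n²−1)] = 1 − 6×38 / (5×24) = 1 − 228/120 ≈ -0.900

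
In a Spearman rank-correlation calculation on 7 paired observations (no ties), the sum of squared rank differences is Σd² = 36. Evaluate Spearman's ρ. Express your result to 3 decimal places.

ρ = 1 − 6Σd² / [n(n²−1)] = 1 − 6×36 / (7×48)
  = 1 − 216/336 = 1 − 0.6429 ≈ 0.357

0.357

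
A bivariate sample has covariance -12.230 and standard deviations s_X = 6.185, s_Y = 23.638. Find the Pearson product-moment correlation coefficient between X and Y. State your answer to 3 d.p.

r = Cov(X,Y) / (s_X · s_Y) = -12.230 / (6.185 × 23.638)
  = -12.230 / 146.2010 ≈ -0.084

-0.084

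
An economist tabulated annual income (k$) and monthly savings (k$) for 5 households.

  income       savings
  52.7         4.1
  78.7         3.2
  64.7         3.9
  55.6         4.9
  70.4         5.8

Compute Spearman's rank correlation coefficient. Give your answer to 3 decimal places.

Rank income: 1, 5, 3, 2, 4
Rank savings: 3, 1, 2, 4, 5
d = rank(income) − rank(savings): -2, 4, 1, -2, -1; Σd² = 26
ρ = 1 − 6Σd² / [n(n²−1)] = 1 − 6×26 / (5×24) = 1 − 156/120 ≈ -0.300

-0.300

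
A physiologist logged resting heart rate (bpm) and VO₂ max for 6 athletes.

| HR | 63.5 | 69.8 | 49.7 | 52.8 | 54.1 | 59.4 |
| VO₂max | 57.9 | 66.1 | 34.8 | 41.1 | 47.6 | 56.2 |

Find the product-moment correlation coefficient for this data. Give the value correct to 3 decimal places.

n = 6, Σx = 349.3, Σy = 303.7, Σx² = 20617.39, Σy² = 16046.07, Σxy = 18103.51
nΣxy − ΣxΣy = 108621.06 − 106082.41 = 2538.65
nΣx² − (Σx)² = 123704.34 − 122010.49 = 1693.85; nΣy² − (Σy)² = 96276.42 − 92233.69 = 4042.73
r = 2538.65 / √(1693.85 × 4042.73) = 2538.65 / 2616.8260 ≈ 0.970

0.970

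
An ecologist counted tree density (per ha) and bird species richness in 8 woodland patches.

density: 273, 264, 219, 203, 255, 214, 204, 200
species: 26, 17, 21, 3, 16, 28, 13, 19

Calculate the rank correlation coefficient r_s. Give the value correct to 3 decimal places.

0.357

Rank density: 8, 7, 5, 2, 6, 4, 3, 1
Rank species: 7, 4, 6, 1, 3, 8, 2, 5
d = rank(density) − rank(species): 1, 3, -1, 1, 3, -4, 1, -4; Σd² = 54
ρ = 1 − 6Σd² / [n(n²−1)] = 1 − 6×54 / (8×63) = 1 − 324/504 ≈ 0.357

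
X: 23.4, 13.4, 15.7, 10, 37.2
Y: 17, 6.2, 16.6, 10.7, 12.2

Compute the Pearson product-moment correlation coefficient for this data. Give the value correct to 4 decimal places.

0.2687

n = 5, ΣX = 99.7, ΣY = 62.7, ΣX² = 2457.45, ΣY² = 866.33, ΣXY = 1302.34
nΣXY − ΣXΣY = 6511.7 − 6251.19 = 260.51
nΣX² − (ΣX)² = 12287.25 − 9940.09 = 2347.16; nΣY² − (ΣY)² = 4331.65 − 3931.29 = 400.36
r = 260.51 / √(2347.16 × 400.36) = 260.51 / 969.3859 ≈ 0.2687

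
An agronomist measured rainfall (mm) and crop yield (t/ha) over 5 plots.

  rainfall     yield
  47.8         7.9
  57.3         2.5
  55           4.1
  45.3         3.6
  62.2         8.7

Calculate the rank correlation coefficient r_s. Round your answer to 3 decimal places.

Rank rainfall: 2, 4, 3, 1, 5
Rank yield: 4, 1, 3, 2, 5
d = rank(rainfall) − rank(yield): -2, 3, 0, -1, 0; Σd² = 14
ρ = 1 − 6Σd² / [n(n²−1)] = 1 − 6×14 / (5×24) = 1 − 84/120 ≈ 0.300

0.300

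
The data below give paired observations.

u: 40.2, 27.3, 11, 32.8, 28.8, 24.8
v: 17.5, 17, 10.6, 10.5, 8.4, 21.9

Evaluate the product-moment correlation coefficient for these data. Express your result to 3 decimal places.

n = 6, Σu = 164.9, Σv = 85.9, Σu² = 5002.65, Σv² = 1368.03, Σuv = 2413.64
nΣuv − ΣuΣv = 14481.84 − 14164.91 = 316.93
nΣu² − (Σu)² = 30015.9 − 27192.01 = 2823.89; nΣv² − (Σv)² = 8208.18 − 7378.81 = 829.37
r = 316.93 / √(2823.89 × 829.37) = 316.93 / 1530.3757 ≈ 0.207

0.207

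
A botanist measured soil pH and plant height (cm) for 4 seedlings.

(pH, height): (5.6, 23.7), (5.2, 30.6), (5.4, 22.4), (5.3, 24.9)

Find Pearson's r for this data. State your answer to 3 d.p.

n = 4, Σx = 21.5, Σy = 101.6, Σx² = 115.65, Σy² = 2619.82, Σxy = 544.77
nΣxy − ΣxΣy = 2179.08 − 2184.4 = -5.32
nΣx² − (Σx)² = 462.6 − 462.25 = 0.35; nΣy² − (Σy)² = 10479.28 − 10322.56 = 156.72
r = -5.32 / √(0.35 × 156.72) = -5.32 / 7.4062 ≈ -0.718

-0.718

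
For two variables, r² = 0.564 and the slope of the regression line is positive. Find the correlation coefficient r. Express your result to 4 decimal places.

0.7510

|r| = √0.564 = 0.7510
The association is positive, so r = 0.7510.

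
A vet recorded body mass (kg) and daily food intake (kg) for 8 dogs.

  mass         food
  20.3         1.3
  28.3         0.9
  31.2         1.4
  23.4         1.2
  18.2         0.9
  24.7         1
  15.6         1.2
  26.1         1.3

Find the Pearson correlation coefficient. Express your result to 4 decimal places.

n = 8, Σx = 187.8, Σy = 9.2, Σx² = 4599.88, Σy² = 10.84, Σxy = 217.35
nΣxy − ΣxΣy = 1738.8 − 1727.76 = 11.04
nΣx² − (Σx)² = 36799.04 − 35268.84 = 1530.2; nΣy² − (Σy)² = 86.72 − 84.64 = 2.08
r = 11.04 / √(1530.2 × 2.08) = 11.04 / 56.4165 ≈ 0.1957

0.1957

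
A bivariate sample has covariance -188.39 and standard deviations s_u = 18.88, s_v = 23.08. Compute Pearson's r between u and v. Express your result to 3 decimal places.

-0.432

r = Cov(u,v) / (s_u · s_v) = -188.39 / (18.88 × 23.08)
  = -188.39 / 435.7504 ≈ -0.432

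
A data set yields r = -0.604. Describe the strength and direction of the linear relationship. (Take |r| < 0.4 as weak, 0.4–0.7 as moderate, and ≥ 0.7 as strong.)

moderate negative

r = -0.604 < 0 so the relationship is negative.
|r| = 0.604, which falls in the moderate range.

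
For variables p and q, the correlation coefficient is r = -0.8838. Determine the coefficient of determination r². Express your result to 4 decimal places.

r² = (-0.8838)² = 0.7811

0.7811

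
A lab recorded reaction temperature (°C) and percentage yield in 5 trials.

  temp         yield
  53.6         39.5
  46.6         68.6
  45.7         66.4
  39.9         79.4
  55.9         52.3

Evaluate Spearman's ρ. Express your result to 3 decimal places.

-0.800

Rank temp: 4, 3, 2, 1, 5
Rank yield: 1, 4, 3, 5, 2
d = rank(temp) − rank(yield): 3, -1, -1, -4, 3; Σd² = 36
ρ = 1 − 6Σd² / [n(n²−1)] = 1 − 6×36 / (5×24) = 1 − 216/120 ≈ -0.800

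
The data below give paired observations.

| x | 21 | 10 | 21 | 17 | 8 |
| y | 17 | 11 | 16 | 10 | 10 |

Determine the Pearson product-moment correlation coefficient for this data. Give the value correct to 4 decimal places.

0.8066

n = 5, Σx = 77, Σy = 64, Σx² = 1335, Σy² = 866, Σxy = 1053
nΣxy − ΣxΣy = 5265 − 4928 = 337
nΣx² − (Σx)² = 6675 − 5929 = 746; nΣy² − (Σy)² = 4330 − 4096 = 234
r = 337 / √(746 × 234) = 337 / 417.8086 ≈ 0.8066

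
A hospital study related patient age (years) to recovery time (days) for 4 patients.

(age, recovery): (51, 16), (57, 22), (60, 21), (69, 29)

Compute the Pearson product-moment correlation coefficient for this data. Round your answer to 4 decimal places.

n = 4, Σx = 237, Σy = 88, Σx² = 14211, Σy² = 2022, Σxy = 5331
nΣxy − ΣxΣy = 21324 − 20856 = 468
nΣx² − (Σx)² = 56844 − 56169 = 675; nΣy² − (Σy)² = 8088 − 7744 = 344
r = 468 / √(675 × 344) = 468 / 481.8714 ≈ 0.9712

0.9712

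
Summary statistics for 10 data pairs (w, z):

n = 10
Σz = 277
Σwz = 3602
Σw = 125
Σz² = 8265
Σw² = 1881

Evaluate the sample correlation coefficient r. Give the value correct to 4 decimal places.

0.3212

r = (nΣwz − ΣwΣz) / √[(nΣw² − (Σw)²)(nΣz² − (Σz)²)]
Numerator: 10×3602 − 125×277 = 1395
Denominator: √[(18810 − 15625)(82650 − 76729)] = √[3185 × 5921] = 4342.6242
r = 1395 / 4342.6242 ≈ 0.3212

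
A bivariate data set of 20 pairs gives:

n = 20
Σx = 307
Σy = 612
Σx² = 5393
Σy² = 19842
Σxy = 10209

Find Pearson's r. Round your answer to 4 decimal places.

0.9355

r = (nΣxy − ΣxΣy) / √[(nΣx² − (Σx)²)(nΣy² − (Σy)²)]
Numerator: 20×10209 − 307×612 = 16296
Denominator: √[(107860 − 94249)(396840 − 374544)] = √[13611 × 22296] = 17420.4149
r = 16296 / 17420.4149 ≈ 0.9355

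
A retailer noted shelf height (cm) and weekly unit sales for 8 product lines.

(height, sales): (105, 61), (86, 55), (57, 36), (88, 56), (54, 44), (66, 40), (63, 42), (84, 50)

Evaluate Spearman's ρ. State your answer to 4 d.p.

0.8333

Rank height: 8, 6, 2, 7, 1, 4, 3, 5
Rank sales: 8, 6, 1, 7, 4, 2, 3, 5
d = rank(height) − rank(sales): 0, 0, 1, 0, -3, 2, 0, 0; Σd² = 14
ρ = 1 − 6Σd² / [n(n²−1)] = 1 − 6×14 / (8×63) = 1 − 84/504 ≈ 0.8333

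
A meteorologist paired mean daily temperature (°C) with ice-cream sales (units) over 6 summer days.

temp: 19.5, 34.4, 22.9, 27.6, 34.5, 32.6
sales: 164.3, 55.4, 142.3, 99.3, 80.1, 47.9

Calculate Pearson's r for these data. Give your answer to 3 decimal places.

n = 6, Σx = 171.5, Σy = 589.3, Σx² = 5102.79, Σy² = 68883.85, Σxy = 15433.95
nΣxy − ΣxΣy = 92603.7 − 101064.95 = -8461.25
nΣx² − (Σx)² = 30616.74 − 29412.25 = 1204.49; nΣy² − (Σy)² = 413303.1 − 347274.49 = 66028.61
r = -8461.25 / √(1204.49 × 66028.61) = -8461.25 / 8918.0043 ≈ -0.949

-0.949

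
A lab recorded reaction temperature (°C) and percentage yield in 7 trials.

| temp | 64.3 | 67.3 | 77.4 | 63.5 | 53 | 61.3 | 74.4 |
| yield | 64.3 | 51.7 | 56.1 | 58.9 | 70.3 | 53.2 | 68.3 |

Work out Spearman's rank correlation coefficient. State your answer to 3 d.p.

-0.250

Rank temp: 4, 5, 7, 3, 1, 2, 6
Rank yield: 5, 1, 3, 4, 7, 2, 6
d = rank(temp) − rank(yield): -1, 4, 4, -1, -6, 0, 0; Σd² = 70
ρ = 1 − 6Σd² / [n(n²−1)] = 1 − 6×70 / (7×48) = 1 − 420/336 ≈ -0.250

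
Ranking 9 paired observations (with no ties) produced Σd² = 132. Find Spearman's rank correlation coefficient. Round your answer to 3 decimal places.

-0.100

ρ = 1 − 6Σd² / [n(n²−1)] = 1 − 6×132 / (9×80)
  = 1 − 792/720 = 1 − 1.1000 ≈ -0.100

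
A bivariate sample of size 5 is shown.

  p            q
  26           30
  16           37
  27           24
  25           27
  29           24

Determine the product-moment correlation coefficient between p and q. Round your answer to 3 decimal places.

n = 5, Σp = 123, Σq = 142, Σp² = 3127, Σq² = 4150, Σpq = 3391
nΣpq − ΣpΣq = 16955 − 17466 = -511
nΣp² − (Σp)² = 15635 − 15129 = 506; nΣq² − (Σq)² = 20750 − 20164 = 586
r = -511 / √(506 × 586) = -511 / 544.5328 ≈ -0.938

-0.938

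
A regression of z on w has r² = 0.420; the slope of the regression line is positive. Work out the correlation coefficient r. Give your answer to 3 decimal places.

|r| = √0.420 = 0.648
The association is positive, so r = 0.648.

0.648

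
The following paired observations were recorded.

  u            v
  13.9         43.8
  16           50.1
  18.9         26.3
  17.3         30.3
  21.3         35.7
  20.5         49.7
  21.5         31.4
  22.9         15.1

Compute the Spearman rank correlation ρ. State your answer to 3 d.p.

-0.524

Rank u: 1, 2, 4, 3, 6, 5, 7, 8
Rank v: 6, 8, 2, 3, 5, 7, 4, 1
d = rank(u) − rank(v): -5, -6, 2, 0, 1, -2, 3, 7; Σd² = 128
ρ = 1 − 6Σd² / [n(n²−1)] = 1 − 6×128 / (8×63) = 1 − 768/504 ≈ -0.524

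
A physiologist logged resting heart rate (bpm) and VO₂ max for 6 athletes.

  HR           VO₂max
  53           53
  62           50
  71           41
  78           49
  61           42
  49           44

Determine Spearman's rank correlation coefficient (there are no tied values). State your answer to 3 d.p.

Rank HR: 2, 4, 5, 6, 3, 1
Rank VO₂max: 6, 5, 1, 4, 2, 3
d = rank(HR) − rank(VO₂max): -4, -1, 4, 2, 1, -2; Σd² = 42
ρ = 1 − 6Σd² / [n(n²−1)] = 1 − 6×42 / (6×35) = 1 − 252/210 ≈ -0.200

-0.200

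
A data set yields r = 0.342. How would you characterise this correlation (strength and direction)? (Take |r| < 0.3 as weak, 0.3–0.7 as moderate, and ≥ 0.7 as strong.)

r = 0.342 > 0 so the relationship is positive.
|r| = 0.342, which falls in the moderate range.

moderate positive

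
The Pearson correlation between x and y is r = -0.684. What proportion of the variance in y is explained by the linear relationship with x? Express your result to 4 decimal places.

0.4679

r² = (-0.684)² = 0.4679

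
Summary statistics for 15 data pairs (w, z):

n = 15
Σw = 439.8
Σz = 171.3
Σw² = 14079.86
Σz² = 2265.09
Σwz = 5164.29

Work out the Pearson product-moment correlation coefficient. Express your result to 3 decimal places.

0.234

r = (nΣwz − ΣwΣz) / √[(nΣw² − (Σw)²)(nΣz² − (Σz)²)]
Numerator: 15×5164.29 − 439.8×171.3 = 2126.61
Denominator: √[(211197.9 − 193424.04)(33976.35 − 29343.69)] = √[17773.86 × 4632.66] = 9074.1529
r = 2126.61 / 9074.1529 ≈ 0.234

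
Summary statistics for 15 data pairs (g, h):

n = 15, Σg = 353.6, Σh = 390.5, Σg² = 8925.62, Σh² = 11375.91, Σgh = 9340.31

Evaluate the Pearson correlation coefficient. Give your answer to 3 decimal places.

0.160

r = (nΣgh − ΣgΣh) / √[(nΣg² − (Σg)²)(nΣh² − (Σh)²)]
Numerator: 15×9340.31 − 353.6×390.5 = 2023.85
Denominator: √[(133884.3 − 125032.96)(170638.65 − 152490.25)] = √[8851.34 × 18148.4] = 12674.2913
r = 2023.85 / 12674.2913 ≈ 0.160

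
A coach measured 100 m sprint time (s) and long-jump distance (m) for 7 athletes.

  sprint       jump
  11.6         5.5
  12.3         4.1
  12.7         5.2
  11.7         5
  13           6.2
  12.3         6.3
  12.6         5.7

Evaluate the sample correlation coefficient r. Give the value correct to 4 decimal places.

n = 7, Σx = 86.2, Σy = 38, Σx² = 1063.08, Σy² = 209.72, Σxy = 468.68
nΣxy − ΣxΣy = 3280.76 − 3275.6 = 5.16
nΣx² − (Σx)² = 7441.56 − 7430.44 = 11.12; nΣy² − (Σy)² = 1468.04 − 1444 = 24.04
r = 5.16 / √(11.12 × 24.04) = 5.16 / 16.3501 ≈ 0.3156

0.3156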